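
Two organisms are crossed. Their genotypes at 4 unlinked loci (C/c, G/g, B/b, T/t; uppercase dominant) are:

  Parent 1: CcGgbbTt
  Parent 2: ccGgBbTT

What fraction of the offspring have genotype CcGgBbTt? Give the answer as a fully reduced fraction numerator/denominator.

P(CcGgBbTt) = 1/16

CcGgbbTt gametes: CGbT×2, CGbt×2, CgbT×2, Cgbt×2, cGbT×2, cGbt×2, cgbT×2, cgbt×2
ccGgBbTT gametes: cGBT×4, cGbT×4, cgBT×4, cgbT×4
CcGgbbTt×ccGgBbTT grid (16·16=256): CcGGBbTT=8 CcGGBbTt=8 CcGGbbTT=8 CcGGbbTt=8 CcGgBbTT=16 CcGgBbTt=16 CcGgbbTT=16 CcGgbbTt=16 CcggBbTT=8 CcggBbTt=8 CcggbbTT=8 CcggbbTt=8 ccGGBbTT=8 ccGGBbTt=8 ccGGbbTT=8 ccGGbbTt=8 ccGgBbTT=16 ccGgBbTt=16 ccGgbbTT=16 ccGgbbTt=16 ccggBbTT=8 ccggBbTt=8 ccggbbTT=8 ccggbbTt=8
CcGgBbTt hits 16/256; gcd=16; 16÷16/256÷16 = 1/16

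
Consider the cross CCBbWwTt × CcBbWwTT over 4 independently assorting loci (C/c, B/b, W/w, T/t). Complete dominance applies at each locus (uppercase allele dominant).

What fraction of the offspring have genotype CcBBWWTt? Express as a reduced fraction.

CCBbWwTt gametes: CBWT×2, CBWt×2, CBwT×2, CBwt×2, CbWT×2, CbWt×2, CbwT×2, Cbwt×2
CcBbWwTT gametes: CBWT×2, CBwT×2, CbWT×2, CbwT×2, cBWT×2, cBwT×2, cbWT×2, cbwT×2
CCBbWwTt×CcBbWwTT grid (16·16=256): CCBBWWTT=4 CCBBWWTt=4 CCBBWwTT=8 CCBBWwTt=8 CCBBwwTT=4 CCBBwwTt=4 CCBbWWTT=8 CCBbWWTt=8 CCBbWwTT=16 CCBbWwTt=16 CCBbwwTT=8 CCBbwwTt=8 CCbbWWTT=4 CCbbWWTt=4 CCbbWwTT=8 CCbbWwTt=8 CCbbwwTT=4 CCbbwwTt=4 CcBBWWTT=4 CcBBWWTt=4 CcBBWwTT=8 CcBBWwTt=8 CcBBwwTT=4 CcBBwwTt=4 CcBbWWTT=8 CcBbWWTt=8 CcBbWwTT=16 CcBbWwTt=16 CcBbwwTT=8 CcBbwwTt=8 CcbbWWTT=4 CcbbWWTt=4 CcbbWwTT=8 CcbbWwTt=8 CcbbwwTT=4 CcbbwwTt=4
CcBBWWTt hits 4/256; gcd=4; 4÷4/256÷4 = 1/64

P(CcBBWWTt) = 1/64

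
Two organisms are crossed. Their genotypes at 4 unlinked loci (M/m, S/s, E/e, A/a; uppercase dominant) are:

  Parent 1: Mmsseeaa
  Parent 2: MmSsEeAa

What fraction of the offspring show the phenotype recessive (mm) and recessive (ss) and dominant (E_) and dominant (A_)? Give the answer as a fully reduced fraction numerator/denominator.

P(mm ss E_ A_) = 1/32

Mmsseeaa gametes: Msea×8, msea×8
MmSsEeAa gametes: MSEA×1, MSEa×1, MSeA×1, MSea×1, MsEA×1, MsEa×1, MseA×1, Msea×1, mSEA×1, mSEa×1, mSeA×1, mSea×1, msEA×1, msEa×1, mseA×1, msea×1
Mmsseeaa×MmSsEeAa grid (16·16=256): MMSsEeAa=8 MMSsEeaa=8 MMSseeAa=8 MMSseeaa=8 MMssEeAa=8 MMssEeaa=8 MMsseeAa=8 MMsseeaa=8 MmSsEeAa=16 MmSsEeaa=16 MmSseeAa=16 MmSseeaa=16 MmssEeAa=16 MmssEeaa=16 MmsseeAa=16 Mmsseeaa=16 mmSsEeAa=8 mmSsEeaa=8 mmSseeAa=8 mmSseeaa=8 mmssEeAa=8 mmssEeaa=8 mmsseeAa=8 mmsseeaa=8
mm ss E_ A_ hits 8/256; gcd=8; 8÷8/256÷8 = 1/32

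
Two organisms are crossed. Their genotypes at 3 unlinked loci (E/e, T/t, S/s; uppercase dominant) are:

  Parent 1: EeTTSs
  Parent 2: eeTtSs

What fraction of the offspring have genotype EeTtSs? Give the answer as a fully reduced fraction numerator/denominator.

P(EeTtSs) = 1/8

EeTTSs gametes: ETS×2, ETs×2, eTS×2, eTs×2
eeTtSs gametes: eTS×2, eTs×2, etS×2, ets×2
EeTTSs×eeTtSs grid (8·8=64): EeTTSS=4 EeTTSs=8 EeTTss=4 EeTtSS=4 EeTtSs=8 EeTtss=4 eeTTSS=4 eeTTSs=8 eeTTss=4 eeTtSS=4 eeTtSs=8 eeTtss=4
EeTtSs hits 8/64; gcd=8; 8÷8/64÷8 = 1/8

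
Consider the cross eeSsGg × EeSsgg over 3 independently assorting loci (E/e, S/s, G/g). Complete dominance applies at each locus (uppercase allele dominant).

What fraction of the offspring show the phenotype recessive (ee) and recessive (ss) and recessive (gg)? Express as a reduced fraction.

eeSsGg gametes: eSG×2, eSg×2, esG×2, esg×2
EeSsgg gametes: ESg×2, Esg×2, eSg×2, esg×2
eeSsGg×EeSsgg grid (8·8=64): EeSSGg=4 EeSSgg=4 EeSsGg=8 EeSsgg=8 EessGg=4 Eessgg=4 eeSSGg=4 eeSSgg=4 eeSsGg=8 eeSsgg=8 eessGg=4 eessgg=4
ee ss gg hits 4/64; gcd=4; 4÷4/64÷4 = 1/16

P(ee ss gg) = 1/16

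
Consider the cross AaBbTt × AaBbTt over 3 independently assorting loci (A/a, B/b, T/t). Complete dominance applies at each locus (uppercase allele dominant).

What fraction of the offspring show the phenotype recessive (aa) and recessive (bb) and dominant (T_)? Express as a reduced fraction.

AaBbTt gametes: ABT×1, ABt×1, AbT×1, Abt×1, aBT×1, aBt×1, abT×1, abt×1
AaBbTt gametes: ABT×1, ABt×1, AbT×1, Abt×1, aBT×1, aBt×1, abT×1, abt×1
AaBbTt×AaBbTt grid (8·8=64): AABBTT=1 AABBTt=2 AABBtt=1 AABbTT=2 AABbTt=4 AABbtt=2 AAbbTT=1 AAbbTt=2 AAbbtt=1 AaBBTT=2 AaBBTt=4 AaBBtt=2 AaBbTT=4 AaBbTt=8 AaBbtt=4 AabbTT=2 AabbTt=4 Aabbtt=2 aaBBTT=1 aaBBTt=2 aaBBtt=1 aaBbTT=2 aaBbTt=4 aaBbtt=2 aabbTT=1 aabbTt=2 aabbtt=1
aa bb T_ hits 3/64; gcd=1; 3÷1/64÷1 = 3/64

P(aa bb T_) = 3/64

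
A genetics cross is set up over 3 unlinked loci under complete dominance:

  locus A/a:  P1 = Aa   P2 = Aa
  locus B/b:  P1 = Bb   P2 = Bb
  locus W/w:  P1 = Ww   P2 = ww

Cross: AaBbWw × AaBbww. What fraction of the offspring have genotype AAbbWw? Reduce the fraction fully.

P(AAbbWw) = 1/32

AaBbWw gametes: ABW×1, ABw×1, AbW×1, Abw×1, aBW×1, aBw×1, abW×1, abw×1
AaBbww gametes: ABw×2, Abw×2, aBw×2, abw×2
AaBbWw×AaBbww grid (8·8=64): AABBWw=2 AABBww=2 AABbWw=4 AABbww=4 AAbbWw=2 AAbbww=2 AaBBWw=4 AaBBww=4 AaBbWw=8 AaBbww=8 AabbWw=4 Aabbww=4 aaBBWw=2 aaBBww=2 aaBbWw=4 aaBbww=4 aabbWw=2 aabbww=2
AAbbWw hits 2/64; gcd=2; 2÷2/64÷2 = 1/32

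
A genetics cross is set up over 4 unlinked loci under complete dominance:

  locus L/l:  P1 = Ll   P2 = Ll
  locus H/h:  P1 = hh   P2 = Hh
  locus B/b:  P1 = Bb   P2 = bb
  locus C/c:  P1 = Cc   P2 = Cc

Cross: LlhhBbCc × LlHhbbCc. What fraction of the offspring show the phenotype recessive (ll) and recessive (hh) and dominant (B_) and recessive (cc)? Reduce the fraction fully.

LlhhBbCc gametes: LhBC×2, LhBc×2, LhbC×2, Lhbc×2, lhBC×2, lhBc×2, lhbC×2, lhbc×2
LlHhbbCc gametes: LHbC×2, LHbc×2, LhbC×2, Lhbc×2, lHbC×2, lHbc×2, lhbC×2, lhbc×2
LlhhBbCc×LlHhbbCc grid (16·16=256): LLHhBbCC=4 LLHhBbCc=8 LLHhBbcc=4 LLHhbbCC=4 LLHhbbCc=8 LLHhbbcc=4 LLhhBbCC=4 LLhhBbCc=8 LLhhBbcc=4 LLhhbbCC=4 LLhhbbCc=8 LLhhbbcc=4 LlHhBbCC=8 LlHhBbCc=16 LlHhBbcc=8 LlHhbbCC=8 LlHhbbCc=16 LlHhbbcc=8 LlhhBbCC=8 LlhhBbCc=16 LlhhBbcc=8 LlhhbbCC=8 LlhhbbCc=16 Llhhbbcc=8 llHhBbCC=4 llHhBbCc=8 llHhBbcc=4 llHhbbCC=4 llHhbbCc=8 llHhbbcc=4 llhhBbCC=4 llhhBbCc=8 llhhBbcc=4 llhhbbCC=4 llhhbbCc=8 llhhbbcc=4
ll hh B_ cc hits 4/256; gcd=4; 4÷4/256÷4 = 1/64

P(ll hh B_ cc) = 1/64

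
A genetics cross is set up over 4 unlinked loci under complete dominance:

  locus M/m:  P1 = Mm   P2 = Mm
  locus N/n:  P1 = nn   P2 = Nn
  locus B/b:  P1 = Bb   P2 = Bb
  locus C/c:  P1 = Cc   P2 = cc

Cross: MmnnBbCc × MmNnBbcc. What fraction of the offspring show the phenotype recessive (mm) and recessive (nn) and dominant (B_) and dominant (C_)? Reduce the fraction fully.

P(mm nn B_ C_) = 3/64

MmnnBbCc gametes: MnBC×2, MnBc×2, MnbC×2, Mnbc×2, mnBC×2, mnBc×2, mnbC×2, mnbc×2
MmNnBbcc gametes: MNBc×2, MNbc×2, MnBc×2, Mnbc×2, mNBc×2, mNbc×2, mnBc×2, mnbc×2
MmnnBbCc×MmNnBbcc grid (16·16=256): MMNnBBCc=4 MMNnBBcc=4 MMNnBbCc=8 MMNnBbcc=8 MMNnbbCc=4 MMNnbbcc=4 MMnnBBCc=4 MMnnBBcc=4 MMnnBbCc=8 MMnnBbcc=8 MMnnbbCc=4 MMnnbbcc=4 MmNnBBCc=8 MmNnBBcc=8 MmNnBbCc=16 MmNnBbcc=16 MmNnbbCc=8 MmNnbbcc=8 MmnnBBCc=8 MmnnBBcc=8 MmnnBbCc=16 MmnnBbcc=16 MmnnbbCc=8 Mmnnbbcc=8 mmNnBBCc=4 mmNnBBcc=4 mmNnBbCc=8 mmNnBbcc=8 mmNnbbCc=4 mmNnbbcc=4 mmnnBBCc=4 mmnnBBcc=4 mmnnBbCc=8 mmnnBbcc=8 mmnnbbCc=4 mmnnbbcc=4
mm nn B_ C_ hits 12/256; gcd=4; 12÷4/256÷4 = 3/64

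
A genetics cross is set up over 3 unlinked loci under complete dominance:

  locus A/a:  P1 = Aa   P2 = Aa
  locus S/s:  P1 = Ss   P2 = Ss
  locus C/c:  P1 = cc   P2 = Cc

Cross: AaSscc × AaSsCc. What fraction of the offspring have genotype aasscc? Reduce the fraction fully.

P(aasscc) = 1/32

AaSscc gametes: ASc×2, Asc×2, aSc×2, asc×2
AaSsCc gametes: ASC×1, ASc×1, AsC×1, Asc×1, aSC×1, aSc×1, asC×1, asc×1
AaSscc×AaSsCc grid (8·8=64): AASSCc=2 AASScc=2 AASsCc=4 AASscc=4 AAssCc=2 AAsscc=2 AaSSCc=4 AaSScc=4 AaSsCc=8 AaSscc=8 AassCc=4 Aasscc=4 aaSSCc=2 aaSScc=2 aaSsCc=4 aaSscc=4 aassCc=2 aasscc=2
aasscc hits 2/64; gcd=2; 2÷2/64÷2 = 1/32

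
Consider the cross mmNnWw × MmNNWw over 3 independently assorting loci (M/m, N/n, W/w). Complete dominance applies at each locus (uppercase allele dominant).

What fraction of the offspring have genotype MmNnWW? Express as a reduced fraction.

mmNnWw gametes: mNW×2, mNw×2, mnW×2, mnw×2
MmNNWw gametes: MNW×2, MNw×2, mNW×2, mNw×2
mmNnWw×MmNNWw grid (8·8=64): MmNNWW=4 MmNNWw=8 MmNNww=4 MmNnWW=4 MmNnWw=8 MmNnww=4 mmNNWW=4 mmNNWw=8 mmNNww=4 mmNnWW=4 mmNnWw=8 mmNnww=4
MmNnWW hits 4/64; gcd=4; 4÷4/64÷4 = 1/16

P(MmNnWW) = 1/16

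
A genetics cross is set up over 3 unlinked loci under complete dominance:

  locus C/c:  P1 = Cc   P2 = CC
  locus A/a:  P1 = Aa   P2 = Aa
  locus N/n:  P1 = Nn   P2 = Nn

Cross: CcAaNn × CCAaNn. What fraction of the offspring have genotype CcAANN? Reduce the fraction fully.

P(CcAANN) = 1/32

CcAaNn gametes: CAN×1, CAn×1, CaN×1, Can×1, cAN×1, cAn×1, caN×1, can×1
CCAaNn gametes: CAN×2, CAn×2, CaN×2, Can×2
CcAaNn×CCAaNn grid (8·8=64): CCAANN=2 CCAANn=4 CCAAnn=2 CCAaNN=4 CCAaNn=8 CCAann=4 CCaaNN=2 CCaaNn=4 CCaann=2 CcAANN=2 CcAANn=4 CcAAnn=2 CcAaNN=4 CcAaNn=8 CcAann=4 CcaaNN=2 CcaaNn=4 Ccaann=2
CcAANN hits 2/64; gcd=2; 2÷2/64÷2 = 1/32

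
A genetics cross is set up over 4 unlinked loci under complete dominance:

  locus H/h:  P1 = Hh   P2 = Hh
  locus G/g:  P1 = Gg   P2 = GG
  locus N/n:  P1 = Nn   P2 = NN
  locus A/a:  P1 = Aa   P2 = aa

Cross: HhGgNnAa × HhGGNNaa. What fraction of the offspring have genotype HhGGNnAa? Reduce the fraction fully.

HhGgNnAa gametes: HGNA×1, HGNa×1, HGnA×1, HGna×1, HgNA×1, HgNa×1, HgnA×1, Hgna×1, hGNA×1, hGNa×1, hGnA×1, hGna×1, hgNA×1, hgNa×1, hgnA×1, hgna×1
HhGGNNaa gametes: HGNa×8, hGNa×8
HhGgNnAa×HhGGNNaa grid (16·16=256): HHGGNNAa=8 HHGGNNaa=8 HHGGNnAa=8 HHGGNnaa=8 HHGgNNAa=8 HHGgNNaa=8 HHGgNnAa=8 HHGgNnaa=8 HhGGNNAa=16 HhGGNNaa=16 HhGGNnAa=16 HhGGNnaa=16 HhGgNNAa=16 HhGgNNaa=16 HhGgNnAa=16 HhGgNnaa=16 hhGGNNAa=8 hhGGNNaa=8 hhGGNnAa=8 hhGGNnaa=8 hhGgNNAa=8 hhGgNNaa=8 hhGgNnAa=8 hhGgNnaa=8
HhGGNnAa hits 16/256; gcd=16; 16÷16/256÷16 = 1/16

P(HhGGNnAa) = 1/16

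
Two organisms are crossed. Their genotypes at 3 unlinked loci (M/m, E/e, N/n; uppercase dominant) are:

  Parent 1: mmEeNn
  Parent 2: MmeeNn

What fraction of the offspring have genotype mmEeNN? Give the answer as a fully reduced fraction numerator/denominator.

mmEeNn gametes: mEN×2, mEn×2, meN×2, men×2
MmeeNn gametes: MeN×2, Men×2, meN×2, men×2
mmEeNn×MmeeNn grid (8·8=64): MmEeNN=4 MmEeNn=8 MmEenn=4 MmeeNN=4 MmeeNn=8 Mmeenn=4 mmEeNN=4 mmEeNn=8 mmEenn=4 mmeeNN=4 mmeeNn=8 mmeenn=4
mmEeNN hits 4/64; gcd=4; 4÷4/64÷4 = 1/16

P(mmEeNN) = 1/16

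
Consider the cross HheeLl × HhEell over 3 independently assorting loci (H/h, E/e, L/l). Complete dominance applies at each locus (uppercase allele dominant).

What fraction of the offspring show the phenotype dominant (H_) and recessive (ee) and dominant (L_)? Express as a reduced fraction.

HheeLl gametes: HeL×2, Hel×2, heL×2, hel×2
HhEell gametes: HEl×2, Hel×2, hEl×2, hel×2
HheeLl×HhEell grid (8·8=64): HHEeLl=4 HHEell=4 HHeeLl=4 HHeell=4 HhEeLl=8 HhEell=8 HheeLl=8 Hheell=8 hhEeLl=4 hhEell=4 hheeLl=4 hheell=4
H_ ee L_ hits 12/64; gcd=4; 12÷4/64÷4 = 3/16

P(H_ ee L_) = 3/16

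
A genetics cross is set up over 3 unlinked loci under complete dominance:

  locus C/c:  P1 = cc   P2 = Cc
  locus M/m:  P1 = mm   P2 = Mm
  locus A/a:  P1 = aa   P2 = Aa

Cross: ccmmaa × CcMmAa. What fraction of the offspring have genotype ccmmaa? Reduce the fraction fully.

ccmmaa gametes: cma×8
CcMmAa gametes: CMA×1, CMa×1, CmA×1, Cma×1, cMA×1, cMa×1, cmA×1, cma×1
ccmmaa×CcMmAa grid (8·8=64): CcMmAa=8 CcMmaa=8 CcmmAa=8 Ccmmaa=8 ccMmAa=8 ccMmaa=8 ccmmAa=8 ccmmaa=8
ccmmaa hits 8/64; gcd=8; 8÷8/64÷8 = 1/8

P(ccmmaa) = 1/8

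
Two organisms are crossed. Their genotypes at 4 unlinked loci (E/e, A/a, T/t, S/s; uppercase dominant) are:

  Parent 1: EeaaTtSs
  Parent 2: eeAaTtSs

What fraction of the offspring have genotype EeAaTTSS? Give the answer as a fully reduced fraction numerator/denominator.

EeaaTtSs gametes: EaTS×2, EaTs×2, EatS×2, Eats×2, eaTS×2, eaTs×2, eatS×2, eats×2
eeAaTtSs gametes: eATS×2, eATs×2, eAtS×2, eAts×2, eaTS×2, eaTs×2, eatS×2, eats×2
EeaaTtSs×eeAaTtSs grid (16·16=256): EeAaTTSS=4 EeAaTTSs=8 EeAaTTss=4 EeAaTtSS=8 EeAaTtSs=16 EeAaTtss=8 EeAattSS=4 EeAattSs=8 EeAattss=4 EeaaTTSS=4 EeaaTTSs=8 EeaaTTss=4 EeaaTtSS=8 EeaaTtSs=16 EeaaTtss=8 EeaattSS=4 EeaattSs=8 Eeaattss=4 eeAaTTSS=4 eeAaTTSs=8 eeAaTTss=4 eeAaTtSS=8 eeAaTtSs=16 eeAaTtss=8 eeAattSS=4 eeAattSs=8 eeAattss=4 eeaaTTSS=4 eeaaTTSs=8 eeaaTTss=4 eeaaTtSS=8 eeaaTtSs=16 eeaaTtss=8 eeaattSS=4 eeaattSs=8 eeaattss=4
EeAaTTSS hits 4/256; gcd=4; 4÷4/256÷4 = 1/64

P(EeAaTTSS) = 1/64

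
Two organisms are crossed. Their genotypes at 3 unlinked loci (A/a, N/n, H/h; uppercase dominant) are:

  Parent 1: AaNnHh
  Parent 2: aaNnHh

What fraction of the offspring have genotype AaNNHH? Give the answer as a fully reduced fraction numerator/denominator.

P(AaNNHH) = 1/32

AaNnHh gametes: ANH×1, ANh×1, AnH×1, Anh×1, aNH×1, aNh×1, anH×1, anh×1
aaNnHh gametes: aNH×2, aNh×2, anH×2, anh×2
AaNnHh×aaNnHh grid (8·8=64): AaNNHH=2 AaNNHh=4 AaNNhh=2 AaNnHH=4 AaNnHh=8 AaNnhh=4 AannHH=2 AannHh=4 Aannhh=2 aaNNHH=2 aaNNHh=4 aaNNhh=2 aaNnHH=4 aaNnHh=8 aaNnhh=4 aannHH=2 aannHh=4 aannhh=2
AaNNHH hits 2/64; gcd=2; 2÷2/64÷2 = 1/32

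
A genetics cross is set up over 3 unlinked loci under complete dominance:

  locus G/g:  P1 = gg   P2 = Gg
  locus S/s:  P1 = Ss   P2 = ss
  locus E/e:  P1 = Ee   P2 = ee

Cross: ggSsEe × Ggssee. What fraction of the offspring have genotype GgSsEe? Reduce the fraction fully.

ggSsEe gametes: gSE×2, gSe×2, gsE×2, gse×2
Ggssee gametes: Gse×4, gse×4
ggSsEe×Ggssee grid (8·8=64): GgSsEe=8 GgSsee=8 GgssEe=8 Ggssee=8 ggSsEe=8 ggSsee=8 ggssEe=8 ggssee=8
GgSsEe hits 8/64; gcd=8; 8÷8/64÷8 = 1/8

P(GgSsEe) = 1/8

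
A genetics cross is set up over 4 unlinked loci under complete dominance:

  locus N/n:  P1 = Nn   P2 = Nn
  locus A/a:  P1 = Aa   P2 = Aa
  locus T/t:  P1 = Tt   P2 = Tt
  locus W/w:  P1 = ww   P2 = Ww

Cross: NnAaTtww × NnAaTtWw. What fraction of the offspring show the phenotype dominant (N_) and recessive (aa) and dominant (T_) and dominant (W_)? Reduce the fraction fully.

NnAaTtww gametes: NATw×2, NAtw×2, NaTw×2, Natw×2, nATw×2, nAtw×2, naTw×2, natw×2
NnAaTtWw gametes: NATW×1, NATw×1, NAtW×1, NAtw×1, NaTW×1, NaTw×1, NatW×1, Natw×1, nATW×1, nATw×1, nAtW×1, nAtw×1, naTW×1, naTw×1, natW×1, natw×1
NnAaTtww×NnAaTtWw grid (16·16=256): NNAATTWw=2 NNAATTww=2 NNAATtWw=4 NNAATtww=4 NNAAttWw=2 NNAAttww=2 NNAaTTWw=4 NNAaTTww=4 NNAaTtWw=8 NNAaTtww=8 NNAattWw=4 NNAattww=4 NNaaTTWw=2 NNaaTTww=2 NNaaTtWw=4 NNaaTtww=4 NNaattWw=2 NNaattww=2 NnAATTWw=4 NnAATTww=4 NnAATtWw=8 NnAATtww=8 NnAAttWw=4 NnAAttww=4 NnAaTTWw=8 NnAaTTww=8 NnAaTtWw=16 NnAaTtww=16 NnAattWw=8 NnAattww=8 NnaaTTWw=4 NnaaTTww=4 NnaaTtWw=8 NnaaTtww=8 NnaattWw=4 Nnaattww=4 nnAATTWw=2 nnAATTww=2 nnAATtWw=4 nnAATtww=4 nnAAttWw=2 nnAAttww=2 nnAaTTWw=4 nnAaTTww=4 nnAaTtWw=8 nnAaTtww=8 nnAattWw=4 nnAattww=4 nnaaTTWw=2 nnaaTTww=2 nnaaTtWw=4 nnaaTtww=4 nnaattWw=2 nnaattww=2
N_ aa T_ W_ hits 18/256; gcd=2; 18÷2/256÷2 = 9/128

P(N_ aa T_ W_) = 9/128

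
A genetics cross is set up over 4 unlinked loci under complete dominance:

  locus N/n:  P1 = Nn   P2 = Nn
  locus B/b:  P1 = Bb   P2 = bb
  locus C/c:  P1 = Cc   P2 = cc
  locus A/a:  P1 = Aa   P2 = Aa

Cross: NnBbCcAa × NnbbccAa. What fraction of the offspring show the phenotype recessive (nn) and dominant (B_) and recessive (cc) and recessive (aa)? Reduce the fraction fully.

NnBbCcAa gametes: NBCA×1, NBCa×1, NBcA×1, NBca×1, NbCA×1, NbCa×1, NbcA×1, Nbca×1, nBCA×1, nBCa×1, nBcA×1, nBca×1, nbCA×1, nbCa×1, nbcA×1, nbca×1
NnbbccAa gametes: NbcA×4, Nbca×4, nbcA×4, nbca×4
NnBbCcAa×NnbbccAa grid (16·16=256): NNBbCcAA=4 NNBbCcAa=8 NNBbCcaa=4 NNBbccAA=4 NNBbccAa=8 NNBbccaa=4 NNbbCcAA=4 NNbbCcAa=8 NNbbCcaa=4 NNbbccAA=4 NNbbccAa=8 NNbbccaa=4 NnBbCcAA=8 NnBbCcAa=16 NnBbCcaa=8 NnBbccAA=8 NnBbccAa=16 NnBbccaa=8 NnbbCcAA=8 NnbbCcAa=16 NnbbCcaa=8 NnbbccAA=8 NnbbccAa=16 Nnbbccaa=8 nnBbCcAA=4 nnBbCcAa=8 nnBbCcaa=4 nnBbccAA=4 nnBbccAa=8 nnBbccaa=4 nnbbCcAA=4 nnbbCcAa=8 nnbbCcaa=4 nnbbccAA=4 nnbbccAa=8 nnbbccaa=4
nn B_ cc aa hits 4/256; gcd=4; 4÷4/256÷4 = 1/64

P(nn B_ cc aa) = 1/64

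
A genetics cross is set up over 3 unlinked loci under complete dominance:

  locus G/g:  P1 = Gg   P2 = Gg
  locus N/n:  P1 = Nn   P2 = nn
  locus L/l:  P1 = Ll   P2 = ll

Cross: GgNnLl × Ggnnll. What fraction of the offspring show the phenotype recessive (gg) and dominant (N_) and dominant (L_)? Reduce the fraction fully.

GgNnLl gametes: GNL×1, GNl×1, GnL×1, Gnl×1, gNL×1, gNl×1, gnL×1, gnl×1
Ggnnll gametes: Gnl×4, gnl×4
GgNnLl×Ggnnll grid (8·8=64): GGNnLl=4 GGNnll=4 GGnnLl=4 GGnnll=4 GgNnLl=8 GgNnll=8 GgnnLl=8 Ggnnll=8 ggNnLl=4 ggNnll=4 ggnnLl=4 ggnnll=4
gg N_ L_ hits 4/64; gcd=4; 4÷4/64÷4 = 1/16

P(gg N_ L_) = 1/16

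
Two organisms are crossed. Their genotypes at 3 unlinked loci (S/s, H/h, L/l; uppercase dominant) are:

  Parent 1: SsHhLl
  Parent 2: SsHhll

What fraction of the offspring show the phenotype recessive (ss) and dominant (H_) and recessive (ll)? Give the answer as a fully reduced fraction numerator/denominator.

SsHhLl gametes: SHL×1, SHl×1, ShL×1, Shl×1, sHL×1, sHl×1, shL×1, shl×1
SsHhll gametes: SHl×2, Shl×2, sHl×2, shl×2
SsHhLl×SsHhll grid (8·8=64): SSHHLl=2 SSHHll=2 SSHhLl=4 SSHhll=4 SShhLl=2 SShhll=2 SsHHLl=4 SsHHll=4 SsHhLl=8 SsHhll=8 SshhLl=4 Sshhll=4 ssHHLl=2 ssHHll=2 ssHhLl=4 ssHhll=4 sshhLl=2 sshhll=2
ss H_ ll hits 6/64; gcd=2; 6÷2/64÷2 = 3/32

P(ss H_ ll) = 3/32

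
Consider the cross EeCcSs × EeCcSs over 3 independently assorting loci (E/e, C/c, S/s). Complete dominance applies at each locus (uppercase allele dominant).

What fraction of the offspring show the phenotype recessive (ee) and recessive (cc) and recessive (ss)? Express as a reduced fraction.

EeCcSs gametes: ECS×1, ECs×1, EcS×1, Ecs×1, eCS×1, eCs×1, ecS×1, ecs×1
EeCcSs gametes: ECS×1, ECs×1, EcS×1, Ecs×1, eCS×1, eCs×1, ecS×1, ecs×1
EeCcSs×EeCcSs grid (8·8=64): EECCSS=1 EECCSs=2 EECCss=1 EECcSS=2 EECcSs=4 EECcss=2 EEccSS=1 EEccSs=2 EEccss=1 EeCCSS=2 EeCCSs=4 EeCCss=2 EeCcSS=4 EeCcSs=8 EeCcss=4 EeccSS=2 EeccSs=4 Eeccss=2 eeCCSS=1 eeCCSs=2 eeCCss=1 eeCcSS=2 eeCcSs=4 eeCcss=2 eeccSS=1 eeccSs=2 eeccss=1
ee cc ss hits 1/64; gcd=1; 1÷1/64÷1 = 1/64

P(ee cc ss) = 1/64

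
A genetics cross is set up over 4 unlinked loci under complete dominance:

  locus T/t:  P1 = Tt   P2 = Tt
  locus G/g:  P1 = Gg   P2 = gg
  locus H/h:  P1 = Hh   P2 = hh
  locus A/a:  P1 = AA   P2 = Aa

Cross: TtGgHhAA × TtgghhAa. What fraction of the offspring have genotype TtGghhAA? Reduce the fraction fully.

TtGgHhAA gametes: TGHA×2, TGhA×2, TgHA×2, TghA×2, tGHA×2, tGhA×2, tgHA×2, tghA×2
TtgghhAa gametes: TghA×4, Tgha×4, tghA×4, tgha×4
TtGgHhAA×TtgghhAa grid (16·16=256): TTGgHhAA=8 TTGgHhAa=8 TTGghhAA=8 TTGghhAa=8 TTggHhAA=8 TTggHhAa=8 TTgghhAA=8 TTgghhAa=8 TtGgHhAA=16 TtGgHhAa=16 TtGghhAA=16 TtGghhAa=16 TtggHhAA=16 TtggHhAa=16 TtgghhAA=16 TtgghhAa=16 ttGgHhAA=8 ttGgHhAa=8 ttGghhAA=8 ttGghhAa=8 ttggHhAA=8 ttggHhAa=8 ttgghhAA=8 ttgghhAa=8
TtGghhAA hits 16/256; gcd=16; 16÷16/256÷16 = 1/16

P(TtGghhAA) = 1/16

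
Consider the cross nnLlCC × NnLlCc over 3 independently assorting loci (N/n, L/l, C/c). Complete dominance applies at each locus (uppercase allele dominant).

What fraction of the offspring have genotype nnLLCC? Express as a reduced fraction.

nnLlCC gametes: nLC×4, nlC×4
NnLlCc gametes: NLC×1, NLc×1, NlC×1, Nlc×1, nLC×1, nLc×1, nlC×1, nlc×1
nnLlCC×NnLlCc grid (8·8=64): NnLLCC=4 NnLLCc=4 NnLlCC=8 NnLlCc=8 NnllCC=4 NnllCc=4 nnLLCC=4 nnLLCc=4 nnLlCC=8 nnLlCc=8 nnllCC=4 nnllCc=4
nnLLCC hits 4/64; gcd=4; 4÷4/64÷4 = 1/16

P(nnLLCC) = 1/16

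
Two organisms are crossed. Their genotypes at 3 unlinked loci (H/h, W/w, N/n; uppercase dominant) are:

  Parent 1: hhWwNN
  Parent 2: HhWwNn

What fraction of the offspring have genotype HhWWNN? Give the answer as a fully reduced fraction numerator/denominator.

hhWwNN gametes: hWN×4, hwN×4
HhWwNn gametes: HWN×1, HWn×1, HwN×1, Hwn×1, hWN×1, hWn×1, hwN×1, hwn×1
hhWwNN×HhWwNn grid (8·8=64): HhWWNN=4 HhWWNn=4 HhWwNN=8 HhWwNn=8 HhwwNN=4 HhwwNn=4 hhWWNN=4 hhWWNn=4 hhWwNN=8 hhWwNn=8 hhwwNN=4 hhwwNn=4
HhWWNN hits 4/64; gcd=4; 4÷4/64÷4 = 1/16

P(HhWWNN) = 1/16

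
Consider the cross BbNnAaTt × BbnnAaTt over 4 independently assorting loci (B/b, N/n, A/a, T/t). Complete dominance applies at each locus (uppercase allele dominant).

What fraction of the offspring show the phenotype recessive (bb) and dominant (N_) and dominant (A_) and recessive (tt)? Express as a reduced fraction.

P(bb N_ A_ tt) = 3/128

BbNnAaTt gametes: BNAT×1, BNAt×1, BNaT×1, BNat×1, BnAT×1, BnAt×1, BnaT×1, Bnat×1, bNAT×1, bNAt×1, bNaT×1, bNat×1, bnAT×1, bnAt×1, bnaT×1, bnat×1
BbnnAaTt gametes: BnAT×2, BnAt×2, BnaT×2, Bnat×2, bnAT×2, bnAt×2, bnaT×2, bnat×2
BbNnAaTt×BbnnAaTt grid (16·16=256): BBNnAATT=2 BBNnAATt=4 BBNnAAtt=2 BBNnAaTT=4 BBNnAaTt=8 BBNnAatt=4 BBNnaaTT=2 BBNnaaTt=4 BBNnaatt=2 BBnnAATT=2 BBnnAATt=4 BBnnAAtt=2 BBnnAaTT=4 BBnnAaTt=8 BBnnAatt=4 BBnnaaTT=2 BBnnaaTt=4 BBnnaatt=2 BbNnAATT=4 BbNnAATt=8 BbNnAAtt=4 BbNnAaTT=8 BbNnAaTt=16 BbNnAatt=8 BbNnaaTT=4 BbNnaaTt=8 BbNnaatt=4 BbnnAATT=4 BbnnAATt=8 BbnnAAtt=4 BbnnAaTT=8 BbnnAaTt=16 BbnnAatt=8 BbnnaaTT=4 BbnnaaTt=8 Bbnnaatt=4 bbNnAATT=2 bbNnAATt=4 bbNnAAtt=2 bbNnAaTT=4 bbNnAaTt=8 bbNnAatt=4 bbNnaaTT=2 bbNnaaTt=4 bbNnaatt=2 bbnnAATT=2 bbnnAATt=4 bbnnAAtt=2 bbnnAaTT=4 bbnnAaTt=8 bbnnAatt=4 bbnnaaTT=2 bbnnaaTt=4 bbnnaatt=2
bb N_ A_ tt hits 6/256; gcd=2; 6÷2/256÷2 = 3/128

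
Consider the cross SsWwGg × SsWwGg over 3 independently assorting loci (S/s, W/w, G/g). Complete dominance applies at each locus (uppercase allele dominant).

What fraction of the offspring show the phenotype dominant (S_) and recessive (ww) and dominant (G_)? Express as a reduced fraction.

SsWwGg gametes: SWG×1, SWg×1, SwG×1, Swg×1, sWG×1, sWg×1, swG×1, swg×1
SsWwGg gametes: SWG×1, SWg×1, SwG×1, Swg×1, sWG×1, sWg×1, swG×1, swg×1
SsWwGg×SsWwGg grid (8·8=64): SSWWGG=1 SSWWGg=2 SSWWgg=1 SSWwGG=2 SSWwGg=4 SSWwgg=2 SSwwGG=1 SSwwGg=2 SSwwgg=1 SsWWGG=2 SsWWGg=4 SsWWgg=2 SsWwGG=4 SsWwGg=8 SsWwgg=4 SswwGG=2 SswwGg=4 Sswwgg=2 ssWWGG=1 ssWWGg=2 ssWWgg=1 ssWwGG=2 ssWwGg=4 ssWwgg=2 sswwGG=1 sswwGg=2 sswwgg=1
S_ ww G_ hits 9/64; gcd=1; 9÷1/64÷1 = 9/64

P(S_ ww G_) = 9/64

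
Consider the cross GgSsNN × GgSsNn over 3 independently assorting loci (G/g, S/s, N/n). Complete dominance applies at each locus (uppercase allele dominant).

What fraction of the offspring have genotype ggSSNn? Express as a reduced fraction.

P(ggSSNn) = 1/32

GgSsNN gametes: GSN×2, GsN×2, gSN×2, gsN×2
GgSsNn gametes: GSN×1, GSn×1, GsN×1, Gsn×1, gSN×1, gSn×1, gsN×1, gsn×1
GgSsNN×GgSsNn grid (8·8=64): GGSSNN=2 GGSSNn=2 GGSsNN=4 GGSsNn=4 GGssNN=2 GGssNn=2 GgSSNN=4 GgSSNn=4 GgSsNN=8 GgSsNn=8 GgssNN=4 GgssNn=4 ggSSNN=2 ggSSNn=2 ggSsNN=4 ggSsNn=4 ggssNN=2 ggssNn=2
ggSSNn hits 2/64; gcd=2; 2÷2/64÷2 = 1/32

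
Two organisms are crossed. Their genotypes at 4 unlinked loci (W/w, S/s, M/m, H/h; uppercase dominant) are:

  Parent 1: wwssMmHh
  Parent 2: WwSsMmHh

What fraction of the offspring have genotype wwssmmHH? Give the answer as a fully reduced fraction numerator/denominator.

wwssMmHh gametes: wsMH×4, wsMh×4, wsmH×4, wsmh×4
WwSsMmHh gametes: WSMH×1, WSMh×1, WSmH×1, WSmh×1, WsMH×1, WsMh×1, WsmH×1, Wsmh×1, wSMH×1, wSMh×1, wSmH×1, wSmh×1, wsMH×1, wsMh×1, wsmH×1, wsmh×1
wwssMmHh×WwSsMmHh grid (16·16=256): WwSsMMHH=4 WwSsMMHh=8 WwSsMMhh=4 WwSsMmHH=8 WwSsMmHh=16 WwSsMmhh=8 WwSsmmHH=4 WwSsmmHh=8 WwSsmmhh=4 WwssMMHH=4 WwssMMHh=8 WwssMMhh=4 WwssMmHH=8 WwssMmHh=16 WwssMmhh=8 WwssmmHH=4 WwssmmHh=8 Wwssmmhh=4 wwSsMMHH=4 wwSsMMHh=8 wwSsMMhh=4 wwSsMmHH=8 wwSsMmHh=16 wwSsMmhh=8 wwSsmmHH=4 wwSsmmHh=8 wwSsmmhh=4 wwssMMHH=4 wwssMMHh=8 wwssMMhh=4 wwssMmHH=8 wwssMmHh=16 wwssMmhh=8 wwssmmHH=4 wwssmmHh=8 wwssmmhh=4
wwssmmHH hits 4/256; gcd=4; 4÷4/256÷4 = 1/64

P(wwssmmHH) = 1/64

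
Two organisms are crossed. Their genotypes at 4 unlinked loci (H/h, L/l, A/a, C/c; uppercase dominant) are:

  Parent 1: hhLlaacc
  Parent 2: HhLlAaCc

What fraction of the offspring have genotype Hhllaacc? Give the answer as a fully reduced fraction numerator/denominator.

hhLlaacc gametes: hLac×8, hlac×8
HhLlAaCc gametes: HLAC×1, HLAc×1, HLaC×1, HLac×1, HlAC×1, HlAc×1, HlaC×1, Hlac×1, hLAC×1, hLAc×1, hLaC×1, hLac×1, hlAC×1, hlAc×1, hlaC×1, hlac×1
hhLlaacc×HhLlAaCc grid (16·16=256): HhLLAaCc=8 HhLLAacc=8 HhLLaaCc=8 HhLLaacc=8 HhLlAaCc=16 HhLlAacc=16 HhLlaaCc=16 HhLlaacc=16 HhllAaCc=8 HhllAacc=8 HhllaaCc=8 Hhllaacc=8 hhLLAaCc=8 hhLLAacc=8 hhLLaaCc=8 hhLLaacc=8 hhLlAaCc=16 hhLlAacc=16 hhLlaaCc=16 hhLlaacc=16 hhllAaCc=8 hhllAacc=8 hhllaaCc=8 hhllaacc=8
Hhllaacc hits 8/256; gcd=8; 8÷8/256÷8 = 1/32

P(Hhllaacc) = 1/32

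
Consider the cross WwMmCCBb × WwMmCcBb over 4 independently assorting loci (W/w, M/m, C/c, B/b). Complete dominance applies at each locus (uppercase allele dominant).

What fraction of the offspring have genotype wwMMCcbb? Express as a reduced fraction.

WwMmCCBb gametes: WMCB×2, WMCb×2, WmCB×2, WmCb×2, wMCB×2, wMCb×2, wmCB×2, wmCb×2
WwMmCcBb gametes: WMCB×1, WMCb×1, WMcB×1, WMcb×1, WmCB×1, WmCb×1, WmcB×1, Wmcb×1, wMCB×1, wMCb×1, wMcB×1, wMcb×1, wmCB×1, wmCb×1, wmcB×1, wmcb×1
WwMmCCBb×WwMmCcBb grid (16·16=256): WWMMCCBB=2 WWMMCCBb=4 WWMMCCbb=2 WWMMCcBB=2 WWMMCcBb=4 WWMMCcbb=2 WWMmCCBB=4 WWMmCCBb=8 WWMmCCbb=4 WWMmCcBB=4 WWMmCcBb=8 WWMmCcbb=4 WWmmCCBB=2 WWmmCCBb=4 WWmmCCbb=2 WWmmCcBB=2 WWmmCcBb=4 WWmmCcbb=2 WwMMCCBB=4 WwMMCCBb=8 WwMMCCbb=4 WwMMCcBB=4 WwMMCcBb=8 WwMMCcbb=4 WwMmCCBB=8 WwMmCCBb=16 WwMmCCbb=8 WwMmCcBB=8 WwMmCcBb=16 WwMmCcbb=8 WwmmCCBB=4 WwmmCCBb=8 WwmmCCbb=4 WwmmCcBB=4 WwmmCcBb=8 WwmmCcbb=4 wwMMCCBB=2 wwMMCCBb=4 wwMMCCbb=2 wwMMCcBB=2 wwMMCcBb=4 wwMMCcbb=2 wwMmCCBB=4 wwMmCCBb=8 wwMmCCbb=4 wwMmCcBB=4 wwMmCcBb=8 wwMmCcbb=4 wwmmCCBB=2 wwmmCCBb=4 wwmmCCbb=2 wwmmCcBB=2 wwmmCcBb=4 wwmmCcbb=2
wwMMCcbb hits 2/256; gcd=2; 2÷2/256÷2 = 1/128

P(wwMMCcbb) = 1/128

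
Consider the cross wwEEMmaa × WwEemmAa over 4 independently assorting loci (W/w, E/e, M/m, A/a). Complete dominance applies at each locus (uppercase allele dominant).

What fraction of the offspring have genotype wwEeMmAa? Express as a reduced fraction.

P(wwEeMmAa) = 1/16

wwEEMmaa gametes: wEMa×8, wEma×8
WwEemmAa gametes: WEmA×2, WEma×2, WemA×2, Wema×2, wEmA×2, wEma×2, wemA×2, wema×2
wwEEMmaa×WwEemmAa grid (16·16=256): WwEEMmAa=16 WwEEMmaa=16 WwEEmmAa=16 WwEEmmaa=16 WwEeMmAa=16 WwEeMmaa=16 WwEemmAa=16 WwEemmaa=16 wwEEMmAa=16 wwEEMmaa=16 wwEEmmAa=16 wwEEmmaa=16 wwEeMmAa=16 wwEeMmaa=16 wwEemmAa=16 wwEemmaa=16
wwEeMmAa hits 16/256; gcd=16; 16÷16/256÷16 = 1/16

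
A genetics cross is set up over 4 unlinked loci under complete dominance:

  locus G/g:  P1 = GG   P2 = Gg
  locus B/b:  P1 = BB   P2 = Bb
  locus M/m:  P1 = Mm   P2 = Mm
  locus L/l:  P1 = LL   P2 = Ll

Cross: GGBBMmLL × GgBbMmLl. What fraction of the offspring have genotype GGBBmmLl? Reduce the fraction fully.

GGBBMmLL gametes: GBML×8, GBmL×8
GgBbMmLl gametes: GBML×1, GBMl×1, GBmL×1, GBml×1, GbML×1, GbMl×1, GbmL×1, Gbml×1, gBML×1, gBMl×1, gBmL×1, gBml×1, gbML×1, gbMl×1, gbmL×1, gbml×1
GGBBMmLL×GgBbMmLl grid (16·16=256): GGBBMMLL=8 GGBBMMLl=8 GGBBMmLL=16 GGBBMmLl=16 GGBBmmLL=8 GGBBmmLl=8 GGBbMMLL=8 GGBbMMLl=8 GGBbMmLL=16 GGBbMmLl=16 GGBbmmLL=8 GGBbmmLl=8 GgBBMMLL=8 GgBBMMLl=8 GgBBMmLL=16 GgBBMmLl=16 GgBBmmLL=8 GgBBmmLl=8 GgBbMMLL=8 GgBbMMLl=8 GgBbMmLL=16 GgBbMmLl=16 GgBbmmLL=8 GgBbmmLl=8
GGBBmmLl hits 8/256; gcd=8; 8÷8/256÷8 = 1/32

P(GGBBmmLl) = 1/32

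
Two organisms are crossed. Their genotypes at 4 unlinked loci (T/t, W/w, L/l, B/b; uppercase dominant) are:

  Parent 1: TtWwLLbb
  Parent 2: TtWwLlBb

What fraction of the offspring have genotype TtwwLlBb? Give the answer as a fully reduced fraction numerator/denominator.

TtWwLLbb gametes: TWLb×4, TwLb×4, tWLb×4, twLb×4
TtWwLlBb gametes: TWLB×1, TWLb×1, TWlB×1, TWlb×1, TwLB×1, TwLb×1, TwlB×1, Twlb×1, tWLB×1, tWLb×1, tWlB×1, tWlb×1, twLB×1, twLb×1, twlB×1, twlb×1
TtWwLLbb×TtWwLlBb grid (16·16=256): TTWWLLBb=4 TTWWLLbb=4 TTWWLlBb=4 TTWWLlbb=4 TTWwLLBb=8 TTWwLLbb=8 TTWwLlBb=8 TTWwLlbb=8 TTwwLLBb=4 TTwwLLbb=4 TTwwLlBb=4 TTwwLlbb=4 TtWWLLBb=8 TtWWLLbb=8 TtWWLlBb=8 TtWWLlbb=8 TtWwLLBb=16 TtWwLLbb=16 TtWwLlBb=16 TtWwLlbb=16 TtwwLLBb=8 TtwwLLbb=8 TtwwLlBb=8 TtwwLlbb=8 ttWWLLBb=4 ttWWLLbb=4 ttWWLlBb=4 ttWWLlbb=4 ttWwLLBb=8 ttWwLLbb=8 ttWwLlBb=8 ttWwLlbb=8 ttwwLLBb=4 ttwwLLbb=4 ttwwLlBb=4 ttwwLlbb=4
TtwwLlBb hits 8/256; gcd=8; 8÷8/256÷8 = 1/32

P(TtwwLlBb) = 1/32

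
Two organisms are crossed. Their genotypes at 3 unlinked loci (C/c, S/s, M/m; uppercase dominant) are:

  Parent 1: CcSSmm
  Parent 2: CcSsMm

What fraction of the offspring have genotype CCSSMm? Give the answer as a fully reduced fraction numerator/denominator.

P(CCSSMm) = 1/16

CcSSmm gametes: CSm×4, cSm×4
CcSsMm gametes: CSM×1, CSm×1, CsM×1, Csm×1, cSM×1, cSm×1, csM×1, csm×1
CcSSmm×CcSsMm grid (8·8=64): CCSSMm=4 CCSSmm=4 CCSsMm=4 CCSsmm=4 CcSSMm=8 CcSSmm=8 CcSsMm=8 CcSsmm=8 ccSSMm=4 ccSSmm=4 ccSsMm=4 ccSsmm=4
CCSSMm hits 4/64; gcd=4; 4÷4/64÷4 = 1/16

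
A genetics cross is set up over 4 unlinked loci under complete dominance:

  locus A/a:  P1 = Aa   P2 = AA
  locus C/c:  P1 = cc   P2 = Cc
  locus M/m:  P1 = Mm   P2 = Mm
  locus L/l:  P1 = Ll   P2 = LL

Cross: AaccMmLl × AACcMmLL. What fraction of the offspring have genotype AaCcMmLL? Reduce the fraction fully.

AaccMmLl gametes: AcML×2, AcMl×2, AcmL×2, Acml×2, acML×2, acMl×2, acmL×2, acml×2
AACcMmLL gametes: ACML×4, ACmL×4, AcML×4, AcmL×4
AaccMmLl×AACcMmLL grid (16·16=256): AACcMMLL=8 AACcMMLl=8 AACcMmLL=16 AACcMmLl=16 AACcmmLL=8 AACcmmLl=8 AAccMMLL=8 AAccMMLl=8 AAccMmLL=16 AAccMmLl=16 AAccmmLL=8 AAccmmLl=8 AaCcMMLL=8 AaCcMMLl=8 AaCcMmLL=16 AaCcMmLl=16 AaCcmmLL=8 AaCcmmLl=8 AaccMMLL=8 AaccMMLl=8 AaccMmLL=16 AaccMmLl=16 AaccmmLL=8 AaccmmLl=8
AaCcMmLL hits 16/256; gcd=16; 16÷16/256÷16 = 1/16

P(AaCcMmLL) = 1/16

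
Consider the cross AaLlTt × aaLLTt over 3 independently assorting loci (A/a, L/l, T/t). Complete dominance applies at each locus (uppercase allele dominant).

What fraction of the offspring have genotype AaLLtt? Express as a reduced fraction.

AaLlTt gametes: ALT×1, ALt×1, AlT×1, Alt×1, aLT×1, aLt×1, alT×1, alt×1
aaLLTt gametes: aLT×4, aLt×4
AaLlTt×aaLLTt grid (8·8=64): AaLLTT=4 AaLLTt=8 AaLLtt=4 AaLlTT=4 AaLlTt=8 AaLltt=4 aaLLTT=4 aaLLTt=8 aaLLtt=4 aaLlTT=4 aaLlTt=8 aaLltt=4
AaLLtt hits 4/64; gcd=4; 4÷4/64÷4 = 1/16

P(AaLLtt) = 1/16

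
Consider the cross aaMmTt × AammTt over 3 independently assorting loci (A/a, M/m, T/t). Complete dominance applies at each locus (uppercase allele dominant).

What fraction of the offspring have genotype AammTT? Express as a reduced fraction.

P(AammTT) = 1/16

aaMmTt gametes: aMT×2, aMt×2, amT×2, amt×2
AammTt gametes: AmT×2, Amt×2, amT×2, amt×2
aaMmTt×AammTt grid (8·8=64): AaMmTT=4 AaMmTt=8 AaMmtt=4 AammTT=4 AammTt=8 Aammtt=4 aaMmTT=4 aaMmTt=8 aaMmtt=4 aammTT=4 aammTt=8 aammtt=4
AammTT hits 4/64; gcd=4; 4÷4/64÷4 = 1/16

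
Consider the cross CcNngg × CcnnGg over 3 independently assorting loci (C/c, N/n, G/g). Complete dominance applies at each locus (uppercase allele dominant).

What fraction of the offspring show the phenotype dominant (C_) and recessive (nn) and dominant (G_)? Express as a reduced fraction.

P(C_ nn G_) = 3/16

CcNngg gametes: CNg×2, Cng×2, cNg×2, cng×2
CcnnGg gametes: CnG×2, Cng×2, cnG×2, cng×2
CcNngg×CcnnGg grid (8·8=64): CCNnGg=4 CCNngg=4 CCnnGg=4 CCnngg=4 CcNnGg=8 CcNngg=8 CcnnGg=8 Ccnngg=8 ccNnGg=4 ccNngg=4 ccnnGg=4 ccnngg=4
C_ nn G_ hits 12/64; gcd=4; 12÷4/64÷4 = 3/16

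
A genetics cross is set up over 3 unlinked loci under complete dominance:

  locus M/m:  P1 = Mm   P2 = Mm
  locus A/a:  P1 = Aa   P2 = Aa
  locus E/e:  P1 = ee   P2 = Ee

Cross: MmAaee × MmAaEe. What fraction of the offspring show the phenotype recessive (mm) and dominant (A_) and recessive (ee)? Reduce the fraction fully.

P(mm A_ ee) = 3/32

MmAaee gametes: MAe×2, Mae×2, mAe×2, mae×2
MmAaEe gametes: MAE×1, MAe×1, MaE×1, Mae×1, mAE×1, mAe×1, maE×1, mae×1
MmAaee×MmAaEe grid (8·8=64): MMAAEe=2 MMAAee=2 MMAaEe=4 MMAaee=4 MMaaEe=2 MMaaee=2 MmAAEe=4 MmAAee=4 MmAaEe=8 MmAaee=8 MmaaEe=4 Mmaaee=4 mmAAEe=2 mmAAee=2 mmAaEe=4 mmAaee=4 mmaaEe=2 mmaaee=2
mm A_ ee hits 6/64; gcd=2; 6÷2/64÷2 = 3/32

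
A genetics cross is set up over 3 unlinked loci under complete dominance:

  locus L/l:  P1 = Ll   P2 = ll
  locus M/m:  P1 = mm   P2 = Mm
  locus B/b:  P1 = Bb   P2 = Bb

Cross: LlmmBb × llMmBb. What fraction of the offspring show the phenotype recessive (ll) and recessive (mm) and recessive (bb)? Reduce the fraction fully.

LlmmBb gametes: LmB×2, Lmb×2, lmB×2, lmb×2
llMmBb gametes: lMB×2, lMb×2, lmB×2, lmb×2
LlmmBb×llMmBb grid (8·8=64): LlMmBB=4 LlMmBb=8 LlMmbb=4 LlmmBB=4 LlmmBb=8 Llmmbb=4 llMmBB=4 llMmBb=8 llMmbb=4 llmmBB=4 llmmBb=8 llmmbb=4
ll mm bb hits 4/64; gcd=4; 4÷4/64÷4 = 1/16

P(ll mm bb) = 1/16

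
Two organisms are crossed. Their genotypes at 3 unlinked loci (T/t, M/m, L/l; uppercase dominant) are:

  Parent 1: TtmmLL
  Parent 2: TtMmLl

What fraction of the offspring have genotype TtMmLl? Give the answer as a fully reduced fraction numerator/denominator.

P(TtMmLl) = 1/8

TtmmLL gametes: TmL×4, tmL×4
TtMmLl gametes: TML×1, TMl×1, TmL×1, Tml×1, tML×1, tMl×1, tmL×1, tml×1
TtmmLL×TtMmLl grid (8·8=64): TTMmLL=4 TTMmLl=4 TTmmLL=4 TTmmLl=4 TtMmLL=8 TtMmLl=8 TtmmLL=8 TtmmLl=8 ttMmLL=4 ttMmLl=4 ttmmLL=4 ttmmLl=4
TtMmLl hits 8/64; gcd=8; 8÷8/64÷8 = 1/8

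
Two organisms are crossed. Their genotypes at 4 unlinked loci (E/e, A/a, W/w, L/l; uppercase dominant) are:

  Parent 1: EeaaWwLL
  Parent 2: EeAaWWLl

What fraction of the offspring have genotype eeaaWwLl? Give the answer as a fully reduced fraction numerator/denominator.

EeaaWwLL gametes: EaWL×4, EawL×4, eaWL×4, eawL×4
EeAaWWLl gametes: EAWL×2, EAWl×2, EaWL×2, EaWl×2, eAWL×2, eAWl×2, eaWL×2, eaWl×2
EeaaWwLL×EeAaWWLl grid (16·16=256): EEAaWWLL=8 EEAaWWLl=8 EEAaWwLL=8 EEAaWwLl=8 EEaaWWLL=8 EEaaWWLl=8 EEaaWwLL=8 EEaaWwLl=8 EeAaWWLL=16 EeAaWWLl=16 EeAaWwLL=16 EeAaWwLl=16 EeaaWWLL=16 EeaaWWLl=16 EeaaWwLL=16 EeaaWwLl=16 eeAaWWLL=8 eeAaWWLl=8 eeAaWwLL=8 eeAaWwLl=8 eeaaWWLL=8 eeaaWWLl=8 eeaaWwLL=8 eeaaWwLl=8
eeaaWwLl hits 8/256; gcd=8; 8÷8/256÷8 = 1/32

P(eeaaWwLl) = 1/32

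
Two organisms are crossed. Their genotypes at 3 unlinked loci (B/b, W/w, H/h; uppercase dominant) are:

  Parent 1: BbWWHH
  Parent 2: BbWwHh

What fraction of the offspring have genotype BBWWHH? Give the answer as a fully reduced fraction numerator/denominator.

P(BBWWHH) = 1/16

BbWWHH gametes: BWH×4, bWH×4
BbWwHh gametes: BWH×1, BWh×1, BwH×1, Bwh×1, bWH×1, bWh×1, bwH×1, bwh×1
BbWWHH×BbWwHh grid (8·8=64): BBWWHH=4 BBWWHh=4 BBWwHH=4 BBWwHh=4 BbWWHH=8 BbWWHh=8 BbWwHH=8 BbWwHh=8 bbWWHH=4 bbWWHh=4 bbWwHH=4 bbWwHh=4
BBWWHH hits 4/64; gcd=4; 4÷4/64÷4 = 1/16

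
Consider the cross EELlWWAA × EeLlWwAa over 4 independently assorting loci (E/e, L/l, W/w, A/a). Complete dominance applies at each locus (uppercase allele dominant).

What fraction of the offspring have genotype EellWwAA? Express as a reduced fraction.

P(EellWwAA) = 1/32

EELlWWAA gametes: ELWA×8, ElWA×8
EeLlWwAa gametes: ELWA×1, ELWa×1, ELwA×1, ELwa×1, ElWA×1, ElWa×1, ElwA×1, Elwa×1, eLWA×1, eLWa×1, eLwA×1, eLwa×1, elWA×1, elWa×1, elwA×1, elwa×1
EELlWWAA×EeLlWwAa grid (16·16=256): EELLWWAA=8 EELLWWAa=8 EELLWwAA=8 EELLWwAa=8 EELlWWAA=16 EELlWWAa=16 EELlWwAA=16 EELlWwAa=16 EEllWWAA=8 EEllWWAa=8 EEllWwAA=8 EEllWwAa=8 EeLLWWAA=8 EeLLWWAa=8 EeLLWwAA=8 EeLLWwAa=8 EeLlWWAA=16 EeLlWWAa=16 EeLlWwAA=16 EeLlWwAa=16 EellWWAA=8 EellWWAa=8 EellWwAA=8 EellWwAa=8
EellWwAA hits 8/256; gcd=8; 8÷8/256÷8 = 1/32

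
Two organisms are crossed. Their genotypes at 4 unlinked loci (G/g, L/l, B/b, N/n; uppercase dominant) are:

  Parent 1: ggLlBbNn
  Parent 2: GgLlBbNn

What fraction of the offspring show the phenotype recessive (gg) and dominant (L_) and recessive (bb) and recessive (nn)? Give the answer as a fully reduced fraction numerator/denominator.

ggLlBbNn gametes: gLBN×2, gLBn×2, gLbN×2, gLbn×2, glBN×2, glBn×2, glbN×2, glbn×2
GgLlBbNn gametes: GLBN×1, GLBn×1, GLbN×1, GLbn×1, GlBN×1, GlBn×1, GlbN×1, Glbn×1, gLBN×1, gLBn×1, gLbN×1, gLbn×1, glBN×1, glBn×1, glbN×1, glbn×1
ggLlBbNn×GgLlBbNn grid (16·16=256): GgLLBBNN=2 GgLLBBNn=4 GgLLBBnn=2 GgLLBbNN=4 GgLLBbNn=8 GgLLBbnn=4 GgLLbbNN=2 GgLLbbNn=4 GgLLbbnn=2 GgLlBBNN=4 GgLlBBNn=8 GgLlBBnn=4 GgLlBbNN=8 GgLlBbNn=16 GgLlBbnn=8 GgLlbbNN=4 GgLlbbNn=8 GgLlbbnn=4 GgllBBNN=2 GgllBBNn=4 GgllBBnn=2 GgllBbNN=4 GgllBbNn=8 GgllBbnn=4 GgllbbNN=2 GgllbbNn=4 Ggllbbnn=2 ggLLBBNN=2 ggLLBBNn=4 ggLLBBnn=2 ggLLBbNN=4 ggLLBbNn=8 ggLLBbnn=4 ggLLbbNN=2 ggLLbbNn=4 ggLLbbnn=2 ggLlBBNN=4 ggLlBBNn=8 ggLlBBnn=4 ggLlBbNN=8 ggLlBbNn=16 ggLlBbnn=8 ggLlbbNN=4 ggLlbbNn=8 ggLlbbnn=4 ggllBBNN=2 ggllBBNn=4 ggllBBnn=2 ggllBbNN=4 ggllBbNn=8 ggllBbnn=4 ggllbbNN=2 ggllbbNn=4 ggllbbnn=2
gg L_ bb nn hits 6/256; gcd=2; 6÷2/256÷2 = 3/128

P(gg L_ bb nn) = 3/128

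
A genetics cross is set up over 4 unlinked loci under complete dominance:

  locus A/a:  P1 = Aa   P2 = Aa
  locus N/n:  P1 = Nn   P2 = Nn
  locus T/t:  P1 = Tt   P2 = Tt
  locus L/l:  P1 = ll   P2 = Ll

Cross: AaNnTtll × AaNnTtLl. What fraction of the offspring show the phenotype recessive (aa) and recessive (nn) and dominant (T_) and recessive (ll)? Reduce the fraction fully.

AaNnTtll gametes: ANTl×2, ANtl×2, AnTl×2, Antl×2, aNTl×2, aNtl×2, anTl×2, antl×2
AaNnTtLl gametes: ANTL×1, ANTl×1, ANtL×1, ANtl×1, AnTL×1, AnTl×1, AntL×1, Antl×1, aNTL×1, aNTl×1, aNtL×1, aNtl×1, anTL×1, anTl×1, antL×1, antl×1
AaNnTtll×AaNnTtLl grid (16·16=256): AANNTTLl=2 AANNTTll=2 AANNTtLl=4 AANNTtll=4 AANNttLl=2 AANNttll=2 AANnTTLl=4 AANnTTll=4 AANnTtLl=8 AANnTtll=8 AANnttLl=4 AANnttll=4 AAnnTTLl=2 AAnnTTll=2 AAnnTtLl=4 AAnnTtll=4 AAnnttLl=2 AAnnttll=2 AaNNTTLl=4 AaNNTTll=4 AaNNTtLl=8 AaNNTtll=8 AaNNttLl=4 AaNNttll=4 AaNnTTLl=8 AaNnTTll=8 AaNnTtLl=16 AaNnTtll=16 AaNnttLl=8 AaNnttll=8 AannTTLl=4 AannTTll=4 AannTtLl=8 AannTtll=8 AannttLl=4 Aannttll=4 aaNNTTLl=2 aaNNTTll=2 aaNNTtLl=4 aaNNTtll=4 aaNNttLl=2 aaNNttll=2 aaNnTTLl=4 aaNnTTll=4 aaNnTtLl=8 aaNnTtll=8 aaNnttLl=4 aaNnttll=4 aannTTLl=2 aannTTll=2 aannTtLl=4 aannTtll=4 aannttLl=2 aannttll=2
aa nn T_ ll hits 6/256; gcd=2; 6÷2/256÷2 = 3/128

P(aa nn T_ ll) = 3/128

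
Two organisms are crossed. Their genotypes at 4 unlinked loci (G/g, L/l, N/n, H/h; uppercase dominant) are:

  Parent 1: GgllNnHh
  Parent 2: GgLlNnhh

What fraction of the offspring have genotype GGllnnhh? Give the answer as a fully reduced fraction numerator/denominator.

P(GGllnnhh) = 1/64

GgllNnHh gametes: GlNH×2, GlNh×2, GlnH×2, Glnh×2, glNH×2, glNh×2, glnH×2, glnh×2
GgLlNnhh gametes: GLNh×2, GLnh×2, GlNh×2, Glnh×2, gLNh×2, gLnh×2, glNh×2, glnh×2
GgllNnHh×GgLlNnhh grid (16·16=256): GGLlNNHh=4 GGLlNNhh=4 GGLlNnHh=8 GGLlNnhh=8 GGLlnnHh=4 GGLlnnhh=4 GGllNNHh=4 GGllNNhh=4 GGllNnHh=8 GGllNnhh=8 GGllnnHh=4 GGllnnhh=4 GgLlNNHh=8 GgLlNNhh=8 GgLlNnHh=16 GgLlNnhh=16 GgLlnnHh=8 GgLlnnhh=8 GgllNNHh=8 GgllNNhh=8 GgllNnHh=16 GgllNnhh=16 GgllnnHh=8 Ggllnnhh=8 ggLlNNHh=4 ggLlNNhh=4 ggLlNnHh=8 ggLlNnhh=8 ggLlnnHh=4 ggLlnnhh=4 ggllNNHh=4 ggllNNhh=4 ggllNnHh=8 ggllNnhh=8 ggllnnHh=4 ggllnnhh=4
GGllnnhh hits 4/256; gcd=4; 4÷4/256÷4 = 1/64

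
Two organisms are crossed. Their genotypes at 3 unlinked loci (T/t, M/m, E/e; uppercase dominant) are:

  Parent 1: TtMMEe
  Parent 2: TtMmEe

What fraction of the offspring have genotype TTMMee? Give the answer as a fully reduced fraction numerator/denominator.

TtMMEe gametes: TME×2, TMe×2, tME×2, tMe×2
TtMmEe gametes: TME×1, TMe×1, TmE×1, Tme×1, tME×1, tMe×1, tmE×1, tme×1
TtMMEe×TtMmEe grid (8·8=64): TTMMEE=2 TTMMEe=4 TTMMee=2 TTMmEE=2 TTMmEe=4 TTMmee=2 TtMMEE=4 TtMMEe=8 TtMMee=4 TtMmEE=4 TtMmEe=8 TtMmee=4 ttMMEE=2 ttMMEe=4 ttMMee=2 ttMmEE=2 ttMmEe=4 ttMmee=2
TTMMee hits 2/64; gcd=2; 2÷2/64÷2 = 1/32

P(TTMMee) = 1/32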